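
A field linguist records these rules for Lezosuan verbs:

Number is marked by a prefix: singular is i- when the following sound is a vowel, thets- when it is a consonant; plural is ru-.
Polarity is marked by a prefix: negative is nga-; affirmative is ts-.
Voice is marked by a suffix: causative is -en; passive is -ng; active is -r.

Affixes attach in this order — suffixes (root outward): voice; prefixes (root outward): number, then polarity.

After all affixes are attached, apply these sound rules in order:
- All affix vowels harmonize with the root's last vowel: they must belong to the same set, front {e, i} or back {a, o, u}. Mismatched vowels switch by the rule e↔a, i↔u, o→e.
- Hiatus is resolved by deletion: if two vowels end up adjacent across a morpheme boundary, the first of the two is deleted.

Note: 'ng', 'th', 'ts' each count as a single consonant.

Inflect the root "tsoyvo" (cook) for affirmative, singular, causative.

Attach number singular thets- (before consonant 'ts') → thetstsoyvo.
Attach polarity affirmative ts- → tsthetstsoyvo.
Attach voice causative -en → tsthetstsoyvoen.
Apply vowel harmony: tsthetstsoyvoen → tsthatstsoyvoan.
Apply vowel deletion: tsthatstsoyvoan → tsthatstsoyvan.

tsthatstsoyvan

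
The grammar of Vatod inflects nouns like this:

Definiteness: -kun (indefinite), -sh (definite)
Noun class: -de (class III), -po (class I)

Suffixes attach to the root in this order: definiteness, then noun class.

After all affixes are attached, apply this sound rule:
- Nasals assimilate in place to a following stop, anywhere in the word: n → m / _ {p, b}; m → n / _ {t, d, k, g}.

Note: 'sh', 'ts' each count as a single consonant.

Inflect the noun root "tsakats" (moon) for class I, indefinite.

Attach definiteness indefinite -kun → tsakatskun.
Attach noun class class I -po → tsakatskunpo.
Apply nasal assimilation: tsakatskunpo → tsakatskumpo.

tsakatskumpo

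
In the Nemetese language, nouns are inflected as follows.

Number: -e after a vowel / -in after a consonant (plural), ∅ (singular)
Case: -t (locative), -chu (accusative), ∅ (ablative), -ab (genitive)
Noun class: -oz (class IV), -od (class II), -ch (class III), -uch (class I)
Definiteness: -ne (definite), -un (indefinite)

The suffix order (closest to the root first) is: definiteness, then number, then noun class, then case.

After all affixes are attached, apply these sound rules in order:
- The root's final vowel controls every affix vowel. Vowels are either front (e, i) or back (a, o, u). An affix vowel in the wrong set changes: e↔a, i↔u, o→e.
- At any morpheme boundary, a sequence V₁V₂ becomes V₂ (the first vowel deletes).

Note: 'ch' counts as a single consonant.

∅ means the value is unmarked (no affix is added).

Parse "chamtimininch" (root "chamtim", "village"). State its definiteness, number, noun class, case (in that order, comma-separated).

Segment: chamtim-un-in-ch.
definiteness: -un → indefinite.
number: -e/in → plural.
noun class: -ch → class III.
case: ∅ → ablative.

indefinite, plural, class III, ablative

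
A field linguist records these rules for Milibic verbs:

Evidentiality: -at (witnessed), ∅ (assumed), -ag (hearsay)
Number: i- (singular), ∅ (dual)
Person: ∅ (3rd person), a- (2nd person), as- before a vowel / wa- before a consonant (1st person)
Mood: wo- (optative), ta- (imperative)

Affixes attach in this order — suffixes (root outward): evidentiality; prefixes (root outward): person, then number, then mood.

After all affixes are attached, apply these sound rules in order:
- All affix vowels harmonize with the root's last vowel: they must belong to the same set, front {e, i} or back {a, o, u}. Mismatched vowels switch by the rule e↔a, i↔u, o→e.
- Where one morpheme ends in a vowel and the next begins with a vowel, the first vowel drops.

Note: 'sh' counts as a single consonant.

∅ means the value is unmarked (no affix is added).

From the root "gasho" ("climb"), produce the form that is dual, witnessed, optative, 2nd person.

wagashat

Attach person 2nd person a- → agasho.
Attach evidentiality witnessed -at → agashoat.
number = dual: zero marking, form stays agashoat.
Attach mood optative wo- → woagashoat.
Vowel harmony: no change.
Apply vowel deletion: woagashoat → wagashat.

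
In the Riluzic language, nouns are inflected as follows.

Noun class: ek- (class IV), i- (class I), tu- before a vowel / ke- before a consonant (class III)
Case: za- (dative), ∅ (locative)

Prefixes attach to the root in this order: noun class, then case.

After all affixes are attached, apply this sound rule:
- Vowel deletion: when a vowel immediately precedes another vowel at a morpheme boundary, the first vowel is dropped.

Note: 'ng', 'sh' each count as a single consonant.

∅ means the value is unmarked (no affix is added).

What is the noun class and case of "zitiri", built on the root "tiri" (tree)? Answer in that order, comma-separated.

class I, dative

Segment: za-i-tiri.
noun class: i- → class I.
case: za- → dative.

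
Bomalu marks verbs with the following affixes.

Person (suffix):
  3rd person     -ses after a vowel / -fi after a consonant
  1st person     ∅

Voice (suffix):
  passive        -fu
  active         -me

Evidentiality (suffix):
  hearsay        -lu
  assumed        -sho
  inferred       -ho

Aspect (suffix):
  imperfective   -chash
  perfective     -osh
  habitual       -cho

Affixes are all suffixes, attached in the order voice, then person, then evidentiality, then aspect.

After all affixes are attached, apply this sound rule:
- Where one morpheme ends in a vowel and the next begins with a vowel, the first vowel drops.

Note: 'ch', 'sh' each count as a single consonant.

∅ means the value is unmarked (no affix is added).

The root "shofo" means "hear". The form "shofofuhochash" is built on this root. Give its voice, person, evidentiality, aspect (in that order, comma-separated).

Segment: shofo-fu-ho-chash.
voice: -fu → passive.
person: ∅ → 1st person.
evidentiality: -ho → inferred.
aspect: -chash → imperfective.

passive, 1st person, inferred, imperfective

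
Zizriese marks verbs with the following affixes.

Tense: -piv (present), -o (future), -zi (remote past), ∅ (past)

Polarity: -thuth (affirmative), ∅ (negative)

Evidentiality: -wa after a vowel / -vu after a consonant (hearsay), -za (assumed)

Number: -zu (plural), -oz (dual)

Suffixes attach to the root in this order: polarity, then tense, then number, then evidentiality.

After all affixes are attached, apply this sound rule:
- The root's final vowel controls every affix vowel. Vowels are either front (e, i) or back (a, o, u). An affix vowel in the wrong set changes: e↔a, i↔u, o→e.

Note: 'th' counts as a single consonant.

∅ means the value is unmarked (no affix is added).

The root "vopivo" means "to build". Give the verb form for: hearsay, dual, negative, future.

polarity = negative: zero marking, form stays vopivo.
Attach tense future -o → vopivoo.
Attach number dual -oz → vopivoooz.
Attach evidentiality hearsay -vu (after consonant 'z') → vopivooozvu.
Vowel harmony: no change.

vopivooozvu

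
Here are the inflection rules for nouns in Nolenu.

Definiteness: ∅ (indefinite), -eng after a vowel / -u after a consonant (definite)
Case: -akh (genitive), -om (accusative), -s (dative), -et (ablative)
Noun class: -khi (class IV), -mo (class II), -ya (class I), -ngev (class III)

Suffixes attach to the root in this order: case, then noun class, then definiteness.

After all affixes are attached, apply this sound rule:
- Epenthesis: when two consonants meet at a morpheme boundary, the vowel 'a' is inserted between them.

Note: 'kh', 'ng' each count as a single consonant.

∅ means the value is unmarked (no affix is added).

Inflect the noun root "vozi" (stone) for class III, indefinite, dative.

Attach case dative -s → vozis.
Attach noun class class III -ngev → vozisngev.
definiteness = indefinite: zero marking, form stays vozisngev.
Apply epenthesis: vozisngev → vozisangev.

vozisangev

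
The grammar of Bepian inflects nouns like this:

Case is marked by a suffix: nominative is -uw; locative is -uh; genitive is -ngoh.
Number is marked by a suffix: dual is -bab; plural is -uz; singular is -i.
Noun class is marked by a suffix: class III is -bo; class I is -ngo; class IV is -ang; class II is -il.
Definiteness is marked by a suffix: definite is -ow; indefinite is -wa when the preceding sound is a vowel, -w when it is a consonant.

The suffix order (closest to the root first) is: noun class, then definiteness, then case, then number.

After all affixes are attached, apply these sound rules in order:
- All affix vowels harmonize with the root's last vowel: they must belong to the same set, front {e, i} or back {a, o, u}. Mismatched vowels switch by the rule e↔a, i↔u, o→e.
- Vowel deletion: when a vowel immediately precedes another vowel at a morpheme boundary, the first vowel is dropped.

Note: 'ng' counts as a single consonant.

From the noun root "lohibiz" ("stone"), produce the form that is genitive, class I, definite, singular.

lohibizngewngehi

Attach noun class class I -ngo → lohibizngo.
Attach definiteness definite -ow → lohibizngoow.
Attach case genitive -ngoh → lohibizngoowngoh.
Attach number singular -i → lohibizngoowngohi.
Apply vowel harmony: lohibizngoowngohi → lohibizngeewngehi.
Apply vowel deletion: lohibizngeewngehi → lohibizngewngehi.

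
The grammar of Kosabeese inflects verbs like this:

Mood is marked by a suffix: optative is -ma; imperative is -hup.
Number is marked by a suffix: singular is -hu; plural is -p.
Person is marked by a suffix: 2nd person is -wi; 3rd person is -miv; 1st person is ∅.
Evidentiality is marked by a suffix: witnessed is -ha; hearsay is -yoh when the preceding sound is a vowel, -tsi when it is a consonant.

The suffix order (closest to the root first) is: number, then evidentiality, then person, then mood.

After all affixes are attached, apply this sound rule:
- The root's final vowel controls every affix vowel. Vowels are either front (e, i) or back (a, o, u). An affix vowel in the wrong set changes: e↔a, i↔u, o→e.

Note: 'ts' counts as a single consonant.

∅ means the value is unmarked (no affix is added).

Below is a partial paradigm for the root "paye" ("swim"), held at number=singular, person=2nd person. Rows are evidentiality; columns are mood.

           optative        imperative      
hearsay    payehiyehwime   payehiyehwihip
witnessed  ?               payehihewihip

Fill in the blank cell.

Attach number singular -hu → payehu.
Attach evidentiality witnessed -ha → payehuha.
Attach person 2nd person -wi → payehuhawi.
Attach mood optative -ma → payehuhawima.
Apply vowel harmony: payehuhawima → payehihewime.

payehihewime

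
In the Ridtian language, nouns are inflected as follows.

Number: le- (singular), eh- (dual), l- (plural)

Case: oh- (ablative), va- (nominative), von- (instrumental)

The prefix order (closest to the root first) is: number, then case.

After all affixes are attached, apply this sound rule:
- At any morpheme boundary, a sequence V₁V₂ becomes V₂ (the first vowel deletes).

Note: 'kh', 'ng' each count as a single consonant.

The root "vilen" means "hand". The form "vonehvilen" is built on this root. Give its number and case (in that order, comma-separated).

dual, instrumental

Segment: von-eh-vilen.
number: eh- → dual.
case: von- → instrumental.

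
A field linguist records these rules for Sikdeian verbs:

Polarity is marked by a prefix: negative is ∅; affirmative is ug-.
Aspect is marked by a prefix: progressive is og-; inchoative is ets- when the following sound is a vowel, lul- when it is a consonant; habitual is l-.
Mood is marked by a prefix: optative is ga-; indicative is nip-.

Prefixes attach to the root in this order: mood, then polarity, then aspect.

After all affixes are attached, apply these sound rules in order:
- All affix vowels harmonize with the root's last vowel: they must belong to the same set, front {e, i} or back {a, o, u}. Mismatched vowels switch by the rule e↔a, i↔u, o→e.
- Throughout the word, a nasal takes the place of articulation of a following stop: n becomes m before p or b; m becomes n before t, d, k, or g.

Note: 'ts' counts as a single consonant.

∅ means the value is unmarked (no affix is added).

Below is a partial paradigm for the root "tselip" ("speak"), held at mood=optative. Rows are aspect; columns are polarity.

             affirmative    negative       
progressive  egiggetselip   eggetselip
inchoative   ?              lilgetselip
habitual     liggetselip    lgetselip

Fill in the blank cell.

Attach mood optative ga- → gatselip.
Attach polarity affirmative ug- → uggatselip.
Attach aspect inchoative ets- (before vowel 'u') → etsuggatselip.
Apply vowel harmony: etsuggatselip → etsiggetselip.
Nasal assimilation: no change.

etsiggetselip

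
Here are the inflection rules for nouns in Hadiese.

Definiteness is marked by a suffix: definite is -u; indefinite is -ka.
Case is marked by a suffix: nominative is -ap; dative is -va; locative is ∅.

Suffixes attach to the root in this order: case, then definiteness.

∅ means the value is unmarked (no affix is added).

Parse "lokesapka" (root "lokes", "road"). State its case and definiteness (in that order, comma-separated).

nominative, indefinite

Segment: lokes-ap-ka.
case: -ap → nominative.
definiteness: -ka → indefinite.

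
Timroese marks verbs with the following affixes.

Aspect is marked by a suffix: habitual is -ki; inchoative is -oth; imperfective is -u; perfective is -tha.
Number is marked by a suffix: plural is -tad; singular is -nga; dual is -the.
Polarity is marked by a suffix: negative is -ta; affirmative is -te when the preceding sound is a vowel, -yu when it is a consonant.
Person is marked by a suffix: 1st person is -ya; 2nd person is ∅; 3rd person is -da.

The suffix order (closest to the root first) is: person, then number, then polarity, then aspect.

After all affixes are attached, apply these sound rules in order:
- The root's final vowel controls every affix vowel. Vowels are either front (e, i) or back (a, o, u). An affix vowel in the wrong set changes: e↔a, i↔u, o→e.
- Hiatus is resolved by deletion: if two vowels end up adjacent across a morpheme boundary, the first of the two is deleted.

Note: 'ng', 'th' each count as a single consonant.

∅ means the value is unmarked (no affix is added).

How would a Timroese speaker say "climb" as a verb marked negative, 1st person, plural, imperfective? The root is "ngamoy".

Attach person 1st person -ya → ngamoyya.
Attach number plural -tad → ngamoyyatad.
Attach polarity negative -ta → ngamoyyatadta.
Attach aspect imperfective -u → ngamoyyatadtau.
Vowel harmony: no change.
Apply vowel deletion: ngamoyyatadtau → ngamoyyatadtu.

ngamoyyatadtu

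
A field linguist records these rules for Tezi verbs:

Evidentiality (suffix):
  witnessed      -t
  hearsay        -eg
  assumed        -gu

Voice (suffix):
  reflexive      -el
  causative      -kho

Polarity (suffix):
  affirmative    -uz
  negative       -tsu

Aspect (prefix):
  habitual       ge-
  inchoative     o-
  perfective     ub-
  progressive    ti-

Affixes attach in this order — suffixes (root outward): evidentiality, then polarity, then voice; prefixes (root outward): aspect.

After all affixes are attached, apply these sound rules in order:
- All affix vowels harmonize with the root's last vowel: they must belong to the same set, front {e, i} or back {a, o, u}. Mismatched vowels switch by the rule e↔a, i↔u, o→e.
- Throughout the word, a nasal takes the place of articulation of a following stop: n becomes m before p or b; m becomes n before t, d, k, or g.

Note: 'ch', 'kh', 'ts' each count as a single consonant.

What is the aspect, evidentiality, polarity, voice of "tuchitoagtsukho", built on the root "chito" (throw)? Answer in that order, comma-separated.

Segment: ti-chito-eg-tsu-kho.
aspect: ti- → progressive.
evidentiality: -eg → hearsay.
polarity: -tsu → negative.
voice: -kho → causative.

progressive, hearsay, negative, causative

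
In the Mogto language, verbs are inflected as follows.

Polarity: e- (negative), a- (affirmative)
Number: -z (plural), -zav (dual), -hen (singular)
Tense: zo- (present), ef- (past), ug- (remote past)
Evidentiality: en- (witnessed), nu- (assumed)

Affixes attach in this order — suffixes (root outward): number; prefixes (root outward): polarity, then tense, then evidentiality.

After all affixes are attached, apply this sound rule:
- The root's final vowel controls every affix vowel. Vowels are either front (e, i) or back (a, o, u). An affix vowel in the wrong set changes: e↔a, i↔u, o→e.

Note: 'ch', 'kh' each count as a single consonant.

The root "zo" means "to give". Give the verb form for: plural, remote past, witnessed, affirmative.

anugazoz

Attach polarity affirmative a- → azo.
Attach number plural -z → azoz.
Attach tense remote past ug- → ugazoz.
Attach evidentiality witnessed en- → enugazoz.
Apply vowel harmony: enugazoz → anugazoz.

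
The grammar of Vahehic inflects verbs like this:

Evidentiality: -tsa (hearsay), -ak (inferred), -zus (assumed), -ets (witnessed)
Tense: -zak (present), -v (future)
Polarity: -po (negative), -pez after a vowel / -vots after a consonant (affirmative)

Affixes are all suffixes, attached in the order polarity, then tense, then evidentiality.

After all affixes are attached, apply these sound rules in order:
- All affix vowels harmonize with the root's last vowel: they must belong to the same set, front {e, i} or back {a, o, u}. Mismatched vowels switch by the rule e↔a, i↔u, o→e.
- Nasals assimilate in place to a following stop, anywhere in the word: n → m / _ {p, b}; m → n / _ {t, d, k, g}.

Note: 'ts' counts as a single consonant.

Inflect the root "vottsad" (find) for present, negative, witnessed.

Attach polarity negative -po → vottsadpo.
Attach tense present -zak → vottsadpozak.
Attach evidentiality witnessed -ets → vottsadpozakets.
Apply vowel harmony: vottsadpozakets → vottsadpozakats.
Nasal assimilation: no change.

vottsadpozakats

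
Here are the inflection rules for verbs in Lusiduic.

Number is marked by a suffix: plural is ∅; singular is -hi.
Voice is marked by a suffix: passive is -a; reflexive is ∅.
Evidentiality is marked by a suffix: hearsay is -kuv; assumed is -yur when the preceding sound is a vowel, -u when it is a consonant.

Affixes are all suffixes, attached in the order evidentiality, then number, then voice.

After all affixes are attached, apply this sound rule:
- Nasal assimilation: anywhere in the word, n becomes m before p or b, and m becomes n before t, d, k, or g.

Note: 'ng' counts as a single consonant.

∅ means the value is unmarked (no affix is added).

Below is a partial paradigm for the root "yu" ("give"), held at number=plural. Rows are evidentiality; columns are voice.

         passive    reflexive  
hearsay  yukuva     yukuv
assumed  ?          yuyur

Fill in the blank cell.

Attach evidentiality assumed -yur (after vowel 'u') → yuyur.
number = plural: zero marking, form stays yuyur.
Attach voice passive -a → yuyura.
Nasal assimilation: no change.

yuyura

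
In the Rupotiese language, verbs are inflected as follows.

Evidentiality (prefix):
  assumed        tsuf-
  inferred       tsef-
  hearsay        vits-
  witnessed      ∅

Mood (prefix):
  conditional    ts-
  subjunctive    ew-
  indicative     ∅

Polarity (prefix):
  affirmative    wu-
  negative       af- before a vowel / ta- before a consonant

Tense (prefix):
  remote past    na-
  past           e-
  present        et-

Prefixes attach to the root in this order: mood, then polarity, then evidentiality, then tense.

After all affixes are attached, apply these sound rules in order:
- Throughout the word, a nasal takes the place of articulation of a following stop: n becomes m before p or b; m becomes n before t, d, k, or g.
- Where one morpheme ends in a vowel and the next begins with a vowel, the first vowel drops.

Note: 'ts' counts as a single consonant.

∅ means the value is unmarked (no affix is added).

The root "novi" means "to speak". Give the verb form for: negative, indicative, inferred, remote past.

natseftanovi

mood = indicative: zero marking, form stays novi.
Attach polarity negative ta- (before consonant 'n') → tanovi.
Attach evidentiality inferred tsef- → tseftanovi.
Attach tense remote past na- → natseftanovi.
Nasal assimilation: no change.
Vowel deletion: no change.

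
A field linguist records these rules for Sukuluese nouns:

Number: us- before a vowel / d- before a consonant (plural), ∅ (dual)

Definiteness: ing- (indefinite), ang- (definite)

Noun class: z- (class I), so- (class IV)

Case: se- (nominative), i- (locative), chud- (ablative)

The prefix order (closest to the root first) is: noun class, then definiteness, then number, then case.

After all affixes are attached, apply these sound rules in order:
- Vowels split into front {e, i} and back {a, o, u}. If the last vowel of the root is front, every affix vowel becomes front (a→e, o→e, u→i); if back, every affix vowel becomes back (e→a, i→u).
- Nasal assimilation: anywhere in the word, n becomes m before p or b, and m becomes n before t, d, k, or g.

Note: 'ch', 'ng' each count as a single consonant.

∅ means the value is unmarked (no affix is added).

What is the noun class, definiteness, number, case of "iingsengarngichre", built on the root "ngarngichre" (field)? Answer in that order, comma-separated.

class IV, indefinite, dual, locative

Segment: i-ing-so-ngarngichre.
noun class: so- → class IV.
definiteness: ing- → indefinite.
number: ∅ → dual.
case: i- → locative.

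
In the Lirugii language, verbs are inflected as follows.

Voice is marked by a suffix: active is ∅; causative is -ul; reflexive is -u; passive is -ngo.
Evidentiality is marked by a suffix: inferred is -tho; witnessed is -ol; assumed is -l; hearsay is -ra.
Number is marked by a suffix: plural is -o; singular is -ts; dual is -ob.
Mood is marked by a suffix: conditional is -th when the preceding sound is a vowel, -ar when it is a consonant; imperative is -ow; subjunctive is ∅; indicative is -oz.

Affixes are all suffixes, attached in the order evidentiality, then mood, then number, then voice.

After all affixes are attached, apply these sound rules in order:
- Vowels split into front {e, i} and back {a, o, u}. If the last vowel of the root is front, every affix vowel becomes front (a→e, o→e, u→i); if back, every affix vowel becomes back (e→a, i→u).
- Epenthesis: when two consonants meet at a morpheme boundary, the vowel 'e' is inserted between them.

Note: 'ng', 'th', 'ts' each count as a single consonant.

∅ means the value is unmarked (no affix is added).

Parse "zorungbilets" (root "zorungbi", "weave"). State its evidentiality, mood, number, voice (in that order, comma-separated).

Segment: zorungbi-l-ts.
evidentiality: -l → assumed.
mood: ∅ → subjunctive.
number: -ts → singular.
voice: ∅ → active.

assumed, subjunctive, singular, active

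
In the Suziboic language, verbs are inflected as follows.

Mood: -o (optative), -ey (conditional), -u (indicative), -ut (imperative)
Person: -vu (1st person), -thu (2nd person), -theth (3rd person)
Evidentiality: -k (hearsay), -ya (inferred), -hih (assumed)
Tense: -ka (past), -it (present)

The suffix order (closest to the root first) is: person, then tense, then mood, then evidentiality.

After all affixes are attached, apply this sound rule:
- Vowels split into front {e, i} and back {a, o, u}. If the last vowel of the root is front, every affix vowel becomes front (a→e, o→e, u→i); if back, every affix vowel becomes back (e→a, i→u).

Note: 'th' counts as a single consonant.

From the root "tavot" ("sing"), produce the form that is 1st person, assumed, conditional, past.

tavotvukaayhuh

Attach person 1st person -vu → tavotvu.
Attach tense past -ka → tavotvuka.
Attach mood conditional -ey → tavotvukaey.
Attach evidentiality assumed -hih → tavotvukaeyhih.
Apply vowel harmony: tavotvukaeyhih → tavotvukaayhuh.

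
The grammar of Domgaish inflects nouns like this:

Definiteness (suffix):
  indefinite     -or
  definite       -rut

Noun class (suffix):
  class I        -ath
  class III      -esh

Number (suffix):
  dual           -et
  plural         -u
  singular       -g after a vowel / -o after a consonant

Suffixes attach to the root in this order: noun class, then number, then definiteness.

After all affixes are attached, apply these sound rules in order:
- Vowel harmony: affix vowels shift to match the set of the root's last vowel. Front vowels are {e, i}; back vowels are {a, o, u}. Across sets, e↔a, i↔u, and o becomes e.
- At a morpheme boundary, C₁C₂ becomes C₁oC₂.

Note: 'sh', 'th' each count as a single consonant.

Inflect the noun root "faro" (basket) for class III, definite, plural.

faroashurut

Attach noun class class III -esh → faroesh.
Attach number plural -u → faroeshu.
Attach definiteness definite -rut → faroeshurut.
Apply vowel harmony: faroeshurut → faroashurut.
Epenthesis: no change.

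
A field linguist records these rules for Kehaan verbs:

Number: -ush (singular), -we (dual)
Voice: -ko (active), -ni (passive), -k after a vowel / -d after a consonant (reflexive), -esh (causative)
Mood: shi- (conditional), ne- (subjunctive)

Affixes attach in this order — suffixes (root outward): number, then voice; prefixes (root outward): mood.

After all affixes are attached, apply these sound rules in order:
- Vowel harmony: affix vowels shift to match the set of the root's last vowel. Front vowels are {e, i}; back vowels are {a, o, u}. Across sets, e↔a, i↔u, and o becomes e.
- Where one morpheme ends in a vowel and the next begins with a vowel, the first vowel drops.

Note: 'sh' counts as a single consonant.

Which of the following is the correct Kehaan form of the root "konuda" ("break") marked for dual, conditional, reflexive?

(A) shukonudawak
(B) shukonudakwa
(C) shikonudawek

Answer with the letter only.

Attach number dual -we → konudawe.
Attach mood conditional shi- → shikonudawe.
Attach voice reflexive -k (after vowel 'e') → shikonudawek.
Apply vowel harmony: shikonudawek → shukonudawak.
Vowel deletion: no change.
So the correct form is shukonudawak, option (A).
(C) shikonudawek is wrong: it fails to apply the sound rule(s).
(B) shukonudakwa is wrong: it has the affixes in the wrong order.

A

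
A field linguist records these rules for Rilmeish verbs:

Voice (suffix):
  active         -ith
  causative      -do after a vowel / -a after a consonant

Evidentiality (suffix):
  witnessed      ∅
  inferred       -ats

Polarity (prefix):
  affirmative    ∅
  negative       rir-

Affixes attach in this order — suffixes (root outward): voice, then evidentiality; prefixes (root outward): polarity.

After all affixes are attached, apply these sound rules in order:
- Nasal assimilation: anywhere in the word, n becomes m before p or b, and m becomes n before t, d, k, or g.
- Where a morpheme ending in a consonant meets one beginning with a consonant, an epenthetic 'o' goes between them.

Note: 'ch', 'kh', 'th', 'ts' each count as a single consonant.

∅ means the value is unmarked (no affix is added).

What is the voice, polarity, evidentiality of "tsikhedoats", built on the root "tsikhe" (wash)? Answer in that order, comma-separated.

Segment: tsikhe-do-ats.
voice: -do/a → causative.
polarity: ∅ → affirmative.
evidentiality: -ats → inferred.

causative, affirmative, inferred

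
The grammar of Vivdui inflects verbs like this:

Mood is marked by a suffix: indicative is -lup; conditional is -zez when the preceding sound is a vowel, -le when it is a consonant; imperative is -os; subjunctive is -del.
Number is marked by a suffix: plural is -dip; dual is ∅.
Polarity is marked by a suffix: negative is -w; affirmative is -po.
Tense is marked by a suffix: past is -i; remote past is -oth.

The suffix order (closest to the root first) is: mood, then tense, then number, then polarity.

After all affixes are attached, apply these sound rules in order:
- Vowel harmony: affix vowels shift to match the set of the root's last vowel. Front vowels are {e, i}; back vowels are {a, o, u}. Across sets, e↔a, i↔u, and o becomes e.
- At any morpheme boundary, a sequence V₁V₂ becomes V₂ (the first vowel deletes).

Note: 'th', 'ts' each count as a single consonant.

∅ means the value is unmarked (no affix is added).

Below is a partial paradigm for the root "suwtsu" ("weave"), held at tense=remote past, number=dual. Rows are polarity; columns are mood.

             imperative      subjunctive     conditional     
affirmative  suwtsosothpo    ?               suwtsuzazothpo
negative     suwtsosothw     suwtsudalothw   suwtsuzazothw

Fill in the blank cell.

Attach mood subjunctive -del → suwtsudel.
Attach tense remote past -oth → suwtsudeloth.
number = dual: zero marking, form stays suwtsudeloth.
Attach polarity affirmative -po → suwtsudelothpo.
Apply vowel harmony: suwtsudelothpo → suwtsudalothpo.
Vowel deletion: no change.

suwtsudalothpo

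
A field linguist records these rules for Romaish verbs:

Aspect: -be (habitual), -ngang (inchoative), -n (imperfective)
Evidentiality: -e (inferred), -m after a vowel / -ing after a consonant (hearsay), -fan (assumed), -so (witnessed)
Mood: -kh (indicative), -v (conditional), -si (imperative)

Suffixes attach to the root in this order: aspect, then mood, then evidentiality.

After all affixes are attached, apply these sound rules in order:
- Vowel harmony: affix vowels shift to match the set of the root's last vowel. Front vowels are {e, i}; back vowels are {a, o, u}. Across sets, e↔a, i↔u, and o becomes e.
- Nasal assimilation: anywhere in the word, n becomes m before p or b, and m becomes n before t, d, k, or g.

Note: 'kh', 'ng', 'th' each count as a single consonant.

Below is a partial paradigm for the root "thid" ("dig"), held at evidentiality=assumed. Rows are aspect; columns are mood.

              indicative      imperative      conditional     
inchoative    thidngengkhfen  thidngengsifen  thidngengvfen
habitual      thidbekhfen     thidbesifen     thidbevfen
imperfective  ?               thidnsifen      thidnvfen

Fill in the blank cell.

Attach aspect imperfective -n → thidn.
Attach mood indicative -kh → thidnkh.
Attach evidentiality assumed -fan → thidnkhfan.
Apply vowel harmony: thidnkhfan → thidnkhfen.
Nasal assimilation: no change.

thidnkhfen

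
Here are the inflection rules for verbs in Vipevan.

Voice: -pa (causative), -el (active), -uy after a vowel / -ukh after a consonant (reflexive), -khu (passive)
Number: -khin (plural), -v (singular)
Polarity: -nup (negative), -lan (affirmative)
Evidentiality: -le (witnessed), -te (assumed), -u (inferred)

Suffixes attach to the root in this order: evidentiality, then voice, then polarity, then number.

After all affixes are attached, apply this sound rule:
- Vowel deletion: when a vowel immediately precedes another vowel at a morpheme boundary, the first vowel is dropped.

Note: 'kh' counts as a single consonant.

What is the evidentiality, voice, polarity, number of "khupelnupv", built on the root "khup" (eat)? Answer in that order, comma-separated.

inferred, active, negative, singular

Segment: khup-u-el-nup-v.
evidentiality: -u → inferred.
voice: -el → active.
polarity: -nup → negative.
number: -v → singular.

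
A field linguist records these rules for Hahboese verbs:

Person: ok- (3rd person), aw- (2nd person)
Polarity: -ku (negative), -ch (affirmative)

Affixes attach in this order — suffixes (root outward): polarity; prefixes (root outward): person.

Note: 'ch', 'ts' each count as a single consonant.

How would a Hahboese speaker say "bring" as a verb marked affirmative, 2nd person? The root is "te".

Attach person 2nd person aw- → awte.
Attach polarity affirmative -ch → awtech.

awtech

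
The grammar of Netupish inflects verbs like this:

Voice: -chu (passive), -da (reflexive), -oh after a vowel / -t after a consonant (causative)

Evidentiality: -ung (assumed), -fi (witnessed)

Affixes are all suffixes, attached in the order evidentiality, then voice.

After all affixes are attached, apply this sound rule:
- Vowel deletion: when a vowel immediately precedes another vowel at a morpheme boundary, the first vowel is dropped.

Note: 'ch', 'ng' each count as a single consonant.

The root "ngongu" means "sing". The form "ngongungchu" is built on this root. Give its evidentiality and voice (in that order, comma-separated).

Segment: ngongu-ung-chu.
evidentiality: -ung → assumed.
voice: -chu → passive.

assumed, passive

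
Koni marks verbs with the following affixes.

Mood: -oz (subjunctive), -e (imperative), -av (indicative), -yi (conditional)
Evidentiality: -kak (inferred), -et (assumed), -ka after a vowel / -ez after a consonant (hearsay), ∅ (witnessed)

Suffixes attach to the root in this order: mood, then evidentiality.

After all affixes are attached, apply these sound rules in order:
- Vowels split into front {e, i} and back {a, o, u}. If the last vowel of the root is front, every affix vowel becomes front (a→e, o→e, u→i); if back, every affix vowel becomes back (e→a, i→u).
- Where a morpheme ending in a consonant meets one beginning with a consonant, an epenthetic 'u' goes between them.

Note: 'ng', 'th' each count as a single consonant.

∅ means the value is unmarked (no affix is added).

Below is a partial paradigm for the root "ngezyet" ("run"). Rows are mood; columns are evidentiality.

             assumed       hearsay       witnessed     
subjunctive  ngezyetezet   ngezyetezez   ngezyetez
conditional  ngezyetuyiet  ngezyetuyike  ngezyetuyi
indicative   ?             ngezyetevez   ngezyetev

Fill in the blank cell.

ngezyetevet

Attach mood indicative -av → ngezyetav.
Attach evidentiality assumed -et → ngezyetavet.
Apply vowel harmony: ngezyetavet → ngezyetevet.
Epenthesis: no change.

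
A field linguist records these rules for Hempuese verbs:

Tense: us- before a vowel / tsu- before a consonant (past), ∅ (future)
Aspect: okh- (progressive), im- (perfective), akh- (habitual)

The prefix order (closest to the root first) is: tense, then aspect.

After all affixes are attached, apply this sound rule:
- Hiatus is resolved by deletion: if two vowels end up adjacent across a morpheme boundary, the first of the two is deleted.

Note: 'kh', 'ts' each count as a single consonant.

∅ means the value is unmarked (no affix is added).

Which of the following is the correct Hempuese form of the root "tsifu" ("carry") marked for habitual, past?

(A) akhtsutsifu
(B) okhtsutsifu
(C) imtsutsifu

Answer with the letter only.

A

Attach tense past tsu- (before consonant 'ts') → tsutsifu.
Attach aspect habitual akh- → akhtsutsifu.
Vowel deletion: no change.
So the correct form is akhtsutsifu, option (A).
(B) okhtsutsifu is wrong: it uses progressive instead of habitual for aspect.
(C) imtsutsifu is wrong: it uses perfective instead of habitual for aspect.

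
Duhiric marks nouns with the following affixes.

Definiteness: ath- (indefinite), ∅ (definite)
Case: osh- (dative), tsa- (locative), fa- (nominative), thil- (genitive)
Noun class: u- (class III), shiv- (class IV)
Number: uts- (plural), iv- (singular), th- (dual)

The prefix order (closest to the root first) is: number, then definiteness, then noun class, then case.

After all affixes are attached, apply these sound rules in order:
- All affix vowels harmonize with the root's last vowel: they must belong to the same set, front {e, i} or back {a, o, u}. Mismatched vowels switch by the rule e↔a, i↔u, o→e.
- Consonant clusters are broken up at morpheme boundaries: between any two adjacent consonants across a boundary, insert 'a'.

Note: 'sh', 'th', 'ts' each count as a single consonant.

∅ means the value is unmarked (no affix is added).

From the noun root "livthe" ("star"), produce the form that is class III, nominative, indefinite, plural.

feiethitsalivthe

Attach number plural uts- → utslivthe.
Attach definiteness indefinite ath- → athutslivthe.
Attach noun class class III u- → uathutslivthe.
Attach case nominative fa- → fauathutslivthe.
Apply vowel harmony: fauathutslivthe → feiethitslivthe.
Apply epenthesis: feiethitslivthe → feiethitsalivthe.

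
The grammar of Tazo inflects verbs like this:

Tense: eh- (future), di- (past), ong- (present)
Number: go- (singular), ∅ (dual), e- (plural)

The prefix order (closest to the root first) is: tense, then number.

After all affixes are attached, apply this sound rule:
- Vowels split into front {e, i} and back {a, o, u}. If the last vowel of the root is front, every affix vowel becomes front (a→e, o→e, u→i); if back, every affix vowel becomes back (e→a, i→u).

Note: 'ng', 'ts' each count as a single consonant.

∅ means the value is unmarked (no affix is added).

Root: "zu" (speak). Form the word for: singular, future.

Attach tense future eh- → ehzu.
Attach number singular go- → goehzu.
Apply vowel harmony: goehzu → goahzu.

goahzu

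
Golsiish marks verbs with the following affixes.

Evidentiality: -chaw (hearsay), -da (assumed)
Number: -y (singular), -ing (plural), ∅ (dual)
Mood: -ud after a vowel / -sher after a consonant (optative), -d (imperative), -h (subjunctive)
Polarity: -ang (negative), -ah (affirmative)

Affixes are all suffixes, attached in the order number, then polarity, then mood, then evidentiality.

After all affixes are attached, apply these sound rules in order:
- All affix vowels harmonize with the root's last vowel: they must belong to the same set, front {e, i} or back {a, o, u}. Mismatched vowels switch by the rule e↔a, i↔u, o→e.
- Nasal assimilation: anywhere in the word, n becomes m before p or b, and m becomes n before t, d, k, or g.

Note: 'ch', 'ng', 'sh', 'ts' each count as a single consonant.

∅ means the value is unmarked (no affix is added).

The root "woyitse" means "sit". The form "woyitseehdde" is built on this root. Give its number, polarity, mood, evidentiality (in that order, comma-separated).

dual, affirmative, imperative, assumed

Segment: woyitse-ah-d-da.
number: ∅ → dual.
polarity: -ah → affirmative.
mood: -d → imperative.
evidentiality: -da → assumed.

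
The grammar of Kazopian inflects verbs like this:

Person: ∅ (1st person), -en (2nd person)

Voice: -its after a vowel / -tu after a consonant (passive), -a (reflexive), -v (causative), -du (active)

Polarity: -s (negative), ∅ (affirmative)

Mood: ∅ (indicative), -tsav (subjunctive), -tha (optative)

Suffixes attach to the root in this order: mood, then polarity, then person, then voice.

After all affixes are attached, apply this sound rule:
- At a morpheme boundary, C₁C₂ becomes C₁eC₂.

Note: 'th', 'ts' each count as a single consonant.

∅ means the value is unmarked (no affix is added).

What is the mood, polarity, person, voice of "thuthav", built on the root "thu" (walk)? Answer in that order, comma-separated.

optative, affirmative, 1st person, causative

Segment: thu-tha-v.
mood: -tha → optative.
polarity: ∅ → affirmative.
person: ∅ → 1st person.
voice: -v → causative.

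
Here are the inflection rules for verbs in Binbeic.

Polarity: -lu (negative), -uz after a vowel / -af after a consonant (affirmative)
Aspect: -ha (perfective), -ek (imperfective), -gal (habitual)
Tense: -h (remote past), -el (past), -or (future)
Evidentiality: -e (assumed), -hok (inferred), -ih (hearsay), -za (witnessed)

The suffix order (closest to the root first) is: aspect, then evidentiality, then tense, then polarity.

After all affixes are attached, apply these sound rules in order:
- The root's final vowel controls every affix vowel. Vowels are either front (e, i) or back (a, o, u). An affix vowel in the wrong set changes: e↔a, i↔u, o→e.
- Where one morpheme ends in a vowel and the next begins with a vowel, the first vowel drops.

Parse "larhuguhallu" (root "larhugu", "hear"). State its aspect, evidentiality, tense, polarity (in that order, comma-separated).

perfective, assumed, past, negative

Segment: larhugu-ha-e-el-lu.
aspect: -ha → perfective.
evidentiality: -e → assumed.
tense: -el → past.
polarity: -lu → negative.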